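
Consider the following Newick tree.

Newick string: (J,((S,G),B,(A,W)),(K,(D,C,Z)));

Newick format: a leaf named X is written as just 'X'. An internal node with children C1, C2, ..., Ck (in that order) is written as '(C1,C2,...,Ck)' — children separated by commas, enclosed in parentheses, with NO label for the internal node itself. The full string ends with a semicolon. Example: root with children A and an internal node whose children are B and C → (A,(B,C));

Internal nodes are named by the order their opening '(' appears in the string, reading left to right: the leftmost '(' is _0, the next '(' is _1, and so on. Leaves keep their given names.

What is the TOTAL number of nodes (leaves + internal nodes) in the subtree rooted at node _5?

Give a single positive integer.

Answer: 4

Derivation:
Newick: (J,((S,G),B,(A,W)),(K,(D,C,Z)));
Locate _5: it is the '(' at position 22 (the 6th '(' reading left to right).
Query: subtree rooted at _5
_5: subtree_size = 1 + 3
  D: subtree_size = 1 + 0
  C: subtree_size = 1 + 0
  Z: subtree_size = 1 + 0
Total subtree size of _5: 4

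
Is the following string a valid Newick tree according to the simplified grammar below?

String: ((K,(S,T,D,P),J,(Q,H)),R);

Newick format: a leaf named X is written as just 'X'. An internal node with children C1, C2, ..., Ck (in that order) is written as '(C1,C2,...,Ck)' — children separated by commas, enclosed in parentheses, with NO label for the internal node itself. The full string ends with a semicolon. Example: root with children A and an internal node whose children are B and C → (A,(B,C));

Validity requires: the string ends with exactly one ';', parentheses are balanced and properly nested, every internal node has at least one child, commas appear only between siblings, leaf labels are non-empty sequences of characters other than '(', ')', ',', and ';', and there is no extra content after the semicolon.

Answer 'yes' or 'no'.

Input: ((K,(S,T,D,P),J,(Q,H)),R);
Paren balance: 4 '(' vs 4 ')' OK
Ends with single ';': True
Full parse: OK
Valid: True

Answer: yes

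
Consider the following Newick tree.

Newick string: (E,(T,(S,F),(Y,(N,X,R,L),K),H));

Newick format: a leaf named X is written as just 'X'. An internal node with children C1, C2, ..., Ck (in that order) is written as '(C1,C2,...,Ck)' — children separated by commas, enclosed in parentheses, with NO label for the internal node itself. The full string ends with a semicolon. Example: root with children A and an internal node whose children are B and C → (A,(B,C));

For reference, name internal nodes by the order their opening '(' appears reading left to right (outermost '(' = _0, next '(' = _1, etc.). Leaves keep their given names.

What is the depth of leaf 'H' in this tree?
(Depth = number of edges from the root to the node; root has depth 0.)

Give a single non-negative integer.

Answer: 2

Derivation:
Newick: (E,(T,(S,F),(Y,(N,X,R,L),K),H));
Naming internals by '(' encounter order: outermost '(' = _0, next = _1, ...
Query node: H
Path from root: _0 -> _1 -> H
Depth of H: 2 (number of edges from root)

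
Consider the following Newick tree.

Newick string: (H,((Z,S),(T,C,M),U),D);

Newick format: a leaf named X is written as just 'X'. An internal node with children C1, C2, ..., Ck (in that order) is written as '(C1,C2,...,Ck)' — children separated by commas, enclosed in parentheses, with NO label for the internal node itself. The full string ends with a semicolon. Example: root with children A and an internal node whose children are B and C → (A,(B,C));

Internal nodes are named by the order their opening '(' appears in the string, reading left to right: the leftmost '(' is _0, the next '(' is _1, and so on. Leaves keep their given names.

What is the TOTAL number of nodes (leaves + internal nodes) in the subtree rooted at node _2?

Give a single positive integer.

Newick: (H,((Z,S),(T,C,M),U),D);
Locate _2: it is the '(' at position 4 (the 3rd '(' reading left to right).
Query: subtree rooted at _2
_2: subtree_size = 1 + 2
  Z: subtree_size = 1 + 0
  S: subtree_size = 1 + 0
Total subtree size of _2: 3

Answer: 3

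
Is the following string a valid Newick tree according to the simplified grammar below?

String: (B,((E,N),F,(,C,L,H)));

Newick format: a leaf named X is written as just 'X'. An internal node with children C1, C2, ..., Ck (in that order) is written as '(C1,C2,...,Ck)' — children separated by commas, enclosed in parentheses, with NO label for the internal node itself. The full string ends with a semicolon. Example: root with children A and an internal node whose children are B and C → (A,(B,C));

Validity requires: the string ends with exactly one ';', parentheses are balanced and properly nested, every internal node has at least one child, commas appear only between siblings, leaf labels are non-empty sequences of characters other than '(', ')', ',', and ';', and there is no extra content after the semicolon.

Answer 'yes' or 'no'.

Answer: no

Derivation:
Input: (B,((E,N),F,(,C,L,H)));
Paren balance: 4 '(' vs 4 ')' OK
Ends with single ';': True
Full parse: FAILS (empty leaf label at pos 13)
Valid: False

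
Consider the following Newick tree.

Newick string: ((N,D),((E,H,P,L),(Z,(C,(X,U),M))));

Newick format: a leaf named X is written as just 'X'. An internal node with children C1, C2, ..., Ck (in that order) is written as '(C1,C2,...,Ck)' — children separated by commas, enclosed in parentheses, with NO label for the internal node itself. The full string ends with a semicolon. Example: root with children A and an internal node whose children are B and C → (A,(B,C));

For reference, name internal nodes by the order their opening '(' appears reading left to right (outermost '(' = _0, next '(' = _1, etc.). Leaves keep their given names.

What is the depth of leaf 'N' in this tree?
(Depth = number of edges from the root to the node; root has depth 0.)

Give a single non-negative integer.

Newick: ((N,D),((E,H,P,L),(Z,(C,(X,U),M))));
Naming internals by '(' encounter order: outermost '(' = _0, next = _1, ...
Query node: N
Path from root: _0 -> _1 -> N
Depth of N: 2 (number of edges from root)

Answer: 2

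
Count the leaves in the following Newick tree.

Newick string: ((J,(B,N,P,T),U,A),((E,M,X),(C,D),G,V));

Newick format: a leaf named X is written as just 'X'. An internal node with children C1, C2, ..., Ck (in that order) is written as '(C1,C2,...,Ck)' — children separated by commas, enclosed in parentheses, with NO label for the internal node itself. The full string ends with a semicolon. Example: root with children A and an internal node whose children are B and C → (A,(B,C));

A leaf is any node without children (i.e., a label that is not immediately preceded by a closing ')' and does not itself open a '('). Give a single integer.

Newick: ((J,(B,N,P,T),U,A),((E,M,X),(C,D),G,V));
Scan left-to-right; a leaf is any maximal label run not followed by '(':
  pos 2: leaf 'J' → count = 1
  pos 5: leaf 'B' → count = 2
  pos 7: leaf 'N' → count = 3
  pos 9: leaf 'P' → count = 4
  pos 11: leaf 'T' → count = 5
  pos 14: leaf 'U' → count = 6
  pos 16: leaf 'A' → count = 7
  pos 21: leaf 'E' → count = 8
  pos 23: leaf 'M' → count = 9
  pos 25: leaf 'X' → count = 10
  pos 29: leaf 'C' → count = 11
  pos 31: leaf 'D' → count = 12
  pos 34: leaf 'G' → count = 13
  pos 36: leaf 'V' → count = 14
Total leaves: 14

Answer: 14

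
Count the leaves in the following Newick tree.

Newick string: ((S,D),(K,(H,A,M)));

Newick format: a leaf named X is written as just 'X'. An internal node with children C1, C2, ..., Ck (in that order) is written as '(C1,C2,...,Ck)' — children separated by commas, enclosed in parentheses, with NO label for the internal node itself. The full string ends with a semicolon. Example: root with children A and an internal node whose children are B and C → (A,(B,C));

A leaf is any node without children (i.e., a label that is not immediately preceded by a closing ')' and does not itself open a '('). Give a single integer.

Newick: ((S,D),(K,(H,A,M)));
Scan left-to-right; a leaf is any maximal label run not followed by '(':
  pos 2: leaf 'S' → count = 1
  pos 4: leaf 'D' → count = 2
  pos 8: leaf 'K' → count = 3
  pos 11: leaf 'H' → count = 4
  pos 13: leaf 'A' → count = 5
  pos 15: leaf 'M' → count = 6
Total leaves: 6

Answer: 6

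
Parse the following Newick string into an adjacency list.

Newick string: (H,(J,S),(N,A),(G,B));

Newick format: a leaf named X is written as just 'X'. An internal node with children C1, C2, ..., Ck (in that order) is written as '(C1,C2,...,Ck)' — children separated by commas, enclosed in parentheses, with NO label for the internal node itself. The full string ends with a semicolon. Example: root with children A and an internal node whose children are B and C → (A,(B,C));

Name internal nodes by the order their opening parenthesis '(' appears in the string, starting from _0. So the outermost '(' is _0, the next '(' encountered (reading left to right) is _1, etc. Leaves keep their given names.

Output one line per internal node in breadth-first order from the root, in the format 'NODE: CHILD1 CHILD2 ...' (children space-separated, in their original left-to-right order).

Answer: _0: H _1 _2 _3
_1: J S
_2: N A
_3: G B

Derivation:
Input: (H,(J,S),(N,A),(G,B));
Scanning left-to-right, naming '(' by encounter order:
  pos 0: '(' -> open internal node _0 (depth 1)
  pos 3: '(' -> open internal node _1 (depth 2)
  pos 7: ')' -> close internal node _1 (now at depth 1)
  pos 9: '(' -> open internal node _2 (depth 2)
  pos 13: ')' -> close internal node _2 (now at depth 1)
  pos 15: '(' -> open internal node _3 (depth 2)
  pos 19: ')' -> close internal node _3 (now at depth 1)
  pos 20: ')' -> close internal node _0 (now at depth 0)
Total internal nodes: 4
BFS adjacency from root:
  _0: H _1 _2 _3
  _1: J S
  _2: N A
  _3: G B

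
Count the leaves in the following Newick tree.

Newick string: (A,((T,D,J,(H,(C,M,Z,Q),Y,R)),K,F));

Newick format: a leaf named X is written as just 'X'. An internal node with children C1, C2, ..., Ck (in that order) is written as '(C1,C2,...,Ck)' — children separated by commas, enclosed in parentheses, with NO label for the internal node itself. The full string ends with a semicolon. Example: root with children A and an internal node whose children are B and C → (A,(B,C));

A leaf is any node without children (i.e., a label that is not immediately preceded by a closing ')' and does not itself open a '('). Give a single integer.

Newick: (A,((T,D,J,(H,(C,M,Z,Q),Y,R)),K,F));
Scan left-to-right; a leaf is any maximal label run not followed by '(':
  pos 1: leaf 'A' → count = 1
  pos 5: leaf 'T' → count = 2
  pos 7: leaf 'D' → count = 3
  pos 9: leaf 'J' → count = 4
  pos 12: leaf 'H' → count = 5
  pos 15: leaf 'C' → count = 6
  pos 17: leaf 'M' → count = 7
  pos 19: leaf 'Z' → count = 8
  pos 21: leaf 'Q' → count = 9
  pos 24: leaf 'Y' → count = 10
  pos 26: leaf 'R' → count = 11
  pos 30: leaf 'K' → count = 12
  pos 32: leaf 'F' → count = 13
Total leaves: 13

Answer: 13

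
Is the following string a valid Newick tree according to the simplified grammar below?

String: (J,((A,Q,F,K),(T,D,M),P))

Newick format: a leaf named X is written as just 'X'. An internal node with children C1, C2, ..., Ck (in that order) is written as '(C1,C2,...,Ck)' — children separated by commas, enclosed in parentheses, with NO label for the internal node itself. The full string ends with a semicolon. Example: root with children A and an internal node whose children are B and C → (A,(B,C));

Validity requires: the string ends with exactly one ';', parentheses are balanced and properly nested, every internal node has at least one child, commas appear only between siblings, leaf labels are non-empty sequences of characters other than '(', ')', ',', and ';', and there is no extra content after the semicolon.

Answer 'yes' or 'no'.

Answer: no

Derivation:
Input: (J,((A,Q,F,K),(T,D,M),P))
Paren balance: 4 '(' vs 4 ')' OK
Ends with single ';': False
Full parse: FAILS (must end with ;)
Valid: False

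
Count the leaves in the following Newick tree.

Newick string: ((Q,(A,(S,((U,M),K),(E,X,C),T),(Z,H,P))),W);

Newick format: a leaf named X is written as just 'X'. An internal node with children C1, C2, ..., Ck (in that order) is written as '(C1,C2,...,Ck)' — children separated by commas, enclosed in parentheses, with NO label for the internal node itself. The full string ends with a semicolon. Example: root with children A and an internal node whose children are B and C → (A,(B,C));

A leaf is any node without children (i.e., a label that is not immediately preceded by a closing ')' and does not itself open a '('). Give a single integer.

Newick: ((Q,(A,(S,((U,M),K),(E,X,C),T),(Z,H,P))),W);
Scan left-to-right; a leaf is any maximal label run not followed by '(':
  pos 2: leaf 'Q' → count = 1
  pos 5: leaf 'A' → count = 2
  pos 8: leaf 'S' → count = 3
  pos 12: leaf 'U' → count = 4
  pos 14: leaf 'M' → count = 5
  pos 17: leaf 'K' → count = 6
  pos 21: leaf 'E' → count = 7
  pos 23: leaf 'X' → count = 8
  pos 25: leaf 'C' → count = 9
  pos 28: leaf 'T' → count = 10
  pos 32: leaf 'Z' → count = 11
  pos 34: leaf 'H' → count = 12
  pos 36: leaf 'P' → count = 13
  pos 41: leaf 'W' → count = 14
Total leaves: 14

Answer: 14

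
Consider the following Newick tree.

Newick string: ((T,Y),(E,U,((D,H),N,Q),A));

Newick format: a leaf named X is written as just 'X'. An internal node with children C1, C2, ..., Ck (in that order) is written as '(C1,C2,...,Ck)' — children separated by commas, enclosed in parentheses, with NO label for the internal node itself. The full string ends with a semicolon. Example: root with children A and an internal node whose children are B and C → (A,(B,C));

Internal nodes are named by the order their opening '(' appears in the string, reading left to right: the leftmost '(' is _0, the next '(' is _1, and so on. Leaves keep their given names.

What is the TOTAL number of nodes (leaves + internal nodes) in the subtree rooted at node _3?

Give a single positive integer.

Answer: 6

Derivation:
Newick: ((T,Y),(E,U,((D,H),N,Q),A));
Locate _3: it is the '(' at position 12 (the 4th '(' reading left to right).
Query: subtree rooted at _3
_3: subtree_size = 1 + 5
  _4: subtree_size = 1 + 2
    D: subtree_size = 1 + 0
    H: subtree_size = 1 + 0
  N: subtree_size = 1 + 0
  Q: subtree_size = 1 + 0
Total subtree size of _3: 6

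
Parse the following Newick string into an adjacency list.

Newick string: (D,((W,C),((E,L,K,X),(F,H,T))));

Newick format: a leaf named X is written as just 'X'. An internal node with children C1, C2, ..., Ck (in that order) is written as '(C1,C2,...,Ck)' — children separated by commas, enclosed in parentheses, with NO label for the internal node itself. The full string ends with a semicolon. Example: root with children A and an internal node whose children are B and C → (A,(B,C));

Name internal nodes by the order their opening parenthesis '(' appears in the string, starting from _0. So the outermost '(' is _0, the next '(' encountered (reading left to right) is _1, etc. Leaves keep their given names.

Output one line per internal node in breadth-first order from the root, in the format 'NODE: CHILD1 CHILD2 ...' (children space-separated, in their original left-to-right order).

Input: (D,((W,C),((E,L,K,X),(F,H,T))));
Scanning left-to-right, naming '(' by encounter order:
  pos 0: '(' -> open internal node _0 (depth 1)
  pos 3: '(' -> open internal node _1 (depth 2)
  pos 4: '(' -> open internal node _2 (depth 3)
  pos 8: ')' -> close internal node _2 (now at depth 2)
  pos 10: '(' -> open internal node _3 (depth 3)
  pos 11: '(' -> open internal node _4 (depth 4)
  pos 19: ')' -> close internal node _4 (now at depth 3)
  pos 21: '(' -> open internal node _5 (depth 4)
  pos 27: ')' -> close internal node _5 (now at depth 3)
  pos 28: ')' -> close internal node _3 (now at depth 2)
  pos 29: ')' -> close internal node _1 (now at depth 1)
  pos 30: ')' -> close internal node _0 (now at depth 0)
Total internal nodes: 6
BFS adjacency from root:
  _0: D _1
  _1: _2 _3
  _2: W C
  _3: _4 _5
  _4: E L K X
  _5: F H T

Answer: _0: D _1
_1: _2 _3
_2: W C
_3: _4 _5
_4: E L K X
_5: F H T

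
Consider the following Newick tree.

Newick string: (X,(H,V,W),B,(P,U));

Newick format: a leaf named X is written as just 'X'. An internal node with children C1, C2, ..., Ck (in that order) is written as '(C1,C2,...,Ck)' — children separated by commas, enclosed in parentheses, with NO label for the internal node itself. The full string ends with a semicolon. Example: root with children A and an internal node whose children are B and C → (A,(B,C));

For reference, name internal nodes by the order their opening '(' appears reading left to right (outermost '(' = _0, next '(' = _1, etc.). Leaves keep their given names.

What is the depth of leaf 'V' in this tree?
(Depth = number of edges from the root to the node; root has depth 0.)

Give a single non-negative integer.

Newick: (X,(H,V,W),B,(P,U));
Naming internals by '(' encounter order: outermost '(' = _0, next = _1, ...
Query node: V
Path from root: _0 -> _1 -> V
Depth of V: 2 (number of edges from root)

Answer: 2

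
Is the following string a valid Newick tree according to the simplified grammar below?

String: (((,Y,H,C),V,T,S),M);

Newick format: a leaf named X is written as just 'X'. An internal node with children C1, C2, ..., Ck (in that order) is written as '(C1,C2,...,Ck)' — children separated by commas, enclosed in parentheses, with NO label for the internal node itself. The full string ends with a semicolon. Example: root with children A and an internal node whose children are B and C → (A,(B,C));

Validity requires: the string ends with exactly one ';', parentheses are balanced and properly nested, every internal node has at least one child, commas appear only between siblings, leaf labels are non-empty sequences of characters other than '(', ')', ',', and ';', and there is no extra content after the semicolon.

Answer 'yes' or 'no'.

Input: (((,Y,H,C),V,T,S),M);
Paren balance: 3 '(' vs 3 ')' OK
Ends with single ';': True
Full parse: FAILS (empty leaf label at pos 3)
Valid: False

Answer: no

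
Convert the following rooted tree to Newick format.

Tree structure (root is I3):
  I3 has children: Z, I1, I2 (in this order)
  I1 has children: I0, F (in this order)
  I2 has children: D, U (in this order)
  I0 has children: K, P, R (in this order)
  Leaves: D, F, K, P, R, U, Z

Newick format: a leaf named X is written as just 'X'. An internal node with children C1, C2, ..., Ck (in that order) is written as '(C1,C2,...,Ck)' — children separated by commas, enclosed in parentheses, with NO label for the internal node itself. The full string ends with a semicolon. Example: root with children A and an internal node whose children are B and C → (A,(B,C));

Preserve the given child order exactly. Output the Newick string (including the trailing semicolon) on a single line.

internal I3 with children ['Z', 'I1', 'I2']
  leaf 'Z' → 'Z'
  internal I1 with children ['I0', 'F']
    internal I0 with children ['K', 'P', 'R']
      leaf 'K' → 'K'
      leaf 'P' → 'P'
      leaf 'R' → 'R'
    → '(K,P,R)'
    leaf 'F' → 'F'
  → '((K,P,R),F)'
  internal I2 with children ['D', 'U']
    leaf 'D' → 'D'
    leaf 'U' → 'U'
  → '(D,U)'
→ '(Z,((K,P,R),F),(D,U))'
Final: (Z,((K,P,R),F),(D,U));

Answer: (Z,((K,P,R),F),(D,U));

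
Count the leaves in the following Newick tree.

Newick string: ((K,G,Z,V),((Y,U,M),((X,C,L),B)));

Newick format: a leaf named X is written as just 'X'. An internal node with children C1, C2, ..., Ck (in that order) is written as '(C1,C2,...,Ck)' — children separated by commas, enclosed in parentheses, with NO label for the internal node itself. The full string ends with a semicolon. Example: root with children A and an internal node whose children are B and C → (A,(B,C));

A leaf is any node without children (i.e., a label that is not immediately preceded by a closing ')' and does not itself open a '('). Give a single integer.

Newick: ((K,G,Z,V),((Y,U,M),((X,C,L),B)));
Scan left-to-right; a leaf is any maximal label run not followed by '(':
  pos 2: leaf 'K' → count = 1
  pos 4: leaf 'G' → count = 2
  pos 6: leaf 'Z' → count = 3
  pos 8: leaf 'V' → count = 4
  pos 13: leaf 'Y' → count = 5
  pos 15: leaf 'U' → count = 6
  pos 17: leaf 'M' → count = 7
  pos 22: leaf 'X' → count = 8
  pos 24: leaf 'C' → count = 9
  pos 26: leaf 'L' → count = 10
  pos 29: leaf 'B' → count = 11
Total leaves: 11

Answer: 11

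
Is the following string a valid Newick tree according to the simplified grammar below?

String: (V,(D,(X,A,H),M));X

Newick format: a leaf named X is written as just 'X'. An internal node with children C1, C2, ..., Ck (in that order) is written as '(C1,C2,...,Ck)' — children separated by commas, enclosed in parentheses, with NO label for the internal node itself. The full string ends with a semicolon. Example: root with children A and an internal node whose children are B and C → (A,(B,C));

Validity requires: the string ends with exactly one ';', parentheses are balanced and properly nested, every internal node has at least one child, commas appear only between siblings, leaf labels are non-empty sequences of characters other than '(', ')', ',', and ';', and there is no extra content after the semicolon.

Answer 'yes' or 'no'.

Input: (V,(D,(X,A,H),M));X
Paren balance: 3 '(' vs 3 ')' OK
Ends with single ';': False
Full parse: FAILS (must end with ;)
Valid: False

Answer: no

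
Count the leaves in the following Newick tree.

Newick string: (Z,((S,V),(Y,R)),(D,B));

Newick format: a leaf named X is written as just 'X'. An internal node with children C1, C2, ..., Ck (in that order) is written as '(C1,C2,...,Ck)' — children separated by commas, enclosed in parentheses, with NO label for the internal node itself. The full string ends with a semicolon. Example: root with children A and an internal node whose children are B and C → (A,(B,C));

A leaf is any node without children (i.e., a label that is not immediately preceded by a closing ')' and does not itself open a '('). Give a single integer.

Newick: (Z,((S,V),(Y,R)),(D,B));
Scan left-to-right; a leaf is any maximal label run not followed by '(':
  pos 1: leaf 'Z' → count = 1
  pos 5: leaf 'S' → count = 2
  pos 7: leaf 'V' → count = 3
  pos 11: leaf 'Y' → count = 4
  pos 13: leaf 'R' → count = 5
  pos 18: leaf 'D' → count = 6
  pos 20: leaf 'B' → count = 7
Total leaves: 7

Answer: 7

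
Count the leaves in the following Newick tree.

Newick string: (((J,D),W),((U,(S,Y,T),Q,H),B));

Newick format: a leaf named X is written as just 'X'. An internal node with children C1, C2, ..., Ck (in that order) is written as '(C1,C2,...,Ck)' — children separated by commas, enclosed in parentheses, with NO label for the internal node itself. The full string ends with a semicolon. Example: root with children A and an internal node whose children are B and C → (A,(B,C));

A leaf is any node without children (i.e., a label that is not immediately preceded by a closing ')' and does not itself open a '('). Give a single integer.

Newick: (((J,D),W),((U,(S,Y,T),Q,H),B));
Scan left-to-right; a leaf is any maximal label run not followed by '(':
  pos 3: leaf 'J' → count = 1
  pos 5: leaf 'D' → count = 2
  pos 8: leaf 'W' → count = 3
  pos 13: leaf 'U' → count = 4
  pos 16: leaf 'S' → count = 5
  pos 18: leaf 'Y' → count = 6
  pos 20: leaf 'T' → count = 7
  pos 23: leaf 'Q' → count = 8
  pos 25: leaf 'H' → count = 9
  pos 28: leaf 'B' → count = 10
Total leaves: 10

Answer: 10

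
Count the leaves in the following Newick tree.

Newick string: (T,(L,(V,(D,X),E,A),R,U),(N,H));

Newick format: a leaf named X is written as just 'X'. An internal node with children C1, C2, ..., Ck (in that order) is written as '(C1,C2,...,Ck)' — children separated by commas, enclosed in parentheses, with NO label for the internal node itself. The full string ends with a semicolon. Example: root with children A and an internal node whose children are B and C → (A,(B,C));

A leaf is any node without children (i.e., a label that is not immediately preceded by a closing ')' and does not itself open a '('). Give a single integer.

Answer: 11

Derivation:
Newick: (T,(L,(V,(D,X),E,A),R,U),(N,H));
Scan left-to-right; a leaf is any maximal label run not followed by '(':
  pos 1: leaf 'T' → count = 1
  pos 4: leaf 'L' → count = 2
  pos 7: leaf 'V' → count = 3
  pos 10: leaf 'D' → count = 4
  pos 12: leaf 'X' → count = 5
  pos 15: leaf 'E' → count = 6
  pos 17: leaf 'A' → count = 7
  pos 20: leaf 'R' → count = 8
  pos 22: leaf 'U' → count = 9
  pos 26: leaf 'N' → count = 10
  pos 28: leaf 'H' → count = 11
Total leaves: 11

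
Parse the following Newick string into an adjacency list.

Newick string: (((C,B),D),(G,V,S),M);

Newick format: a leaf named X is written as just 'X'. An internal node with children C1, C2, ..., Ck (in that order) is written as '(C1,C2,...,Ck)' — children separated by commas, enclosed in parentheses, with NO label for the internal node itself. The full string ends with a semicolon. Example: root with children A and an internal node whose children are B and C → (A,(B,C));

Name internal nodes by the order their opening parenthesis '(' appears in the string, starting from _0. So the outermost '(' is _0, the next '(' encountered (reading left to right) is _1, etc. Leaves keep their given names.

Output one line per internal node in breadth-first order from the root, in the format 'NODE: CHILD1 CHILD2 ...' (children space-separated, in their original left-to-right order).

Answer: _0: _1 _3 M
_1: _2 D
_3: G V S
_2: C B

Derivation:
Input: (((C,B),D),(G,V,S),M);
Scanning left-to-right, naming '(' by encounter order:
  pos 0: '(' -> open internal node _0 (depth 1)
  pos 1: '(' -> open internal node _1 (depth 2)
  pos 2: '(' -> open internal node _2 (depth 3)
  pos 6: ')' -> close internal node _2 (now at depth 2)
  pos 9: ')' -> close internal node _1 (now at depth 1)
  pos 11: '(' -> open internal node _3 (depth 2)
  pos 17: ')' -> close internal node _3 (now at depth 1)
  pos 20: ')' -> close internal node _0 (now at depth 0)
Total internal nodes: 4
BFS adjacency from root:
  _0: _1 _3 M
  _1: _2 D
  _3: G V S
  _2: C B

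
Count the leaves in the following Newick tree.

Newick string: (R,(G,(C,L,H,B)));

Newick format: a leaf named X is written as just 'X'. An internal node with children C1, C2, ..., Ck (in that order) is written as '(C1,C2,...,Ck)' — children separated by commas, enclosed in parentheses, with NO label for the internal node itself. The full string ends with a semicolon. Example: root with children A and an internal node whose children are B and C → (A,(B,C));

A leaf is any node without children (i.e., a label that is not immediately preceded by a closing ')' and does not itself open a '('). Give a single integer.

Newick: (R,(G,(C,L,H,B)));
Scan left-to-right; a leaf is any maximal label run not followed by '(':
  pos 1: leaf 'R' → count = 1
  pos 4: leaf 'G' → count = 2
  pos 7: leaf 'C' → count = 3
  pos 9: leaf 'L' → count = 4
  pos 11: leaf 'H' → count = 5
  pos 13: leaf 'B' → count = 6
Total leaves: 6

Answer: 6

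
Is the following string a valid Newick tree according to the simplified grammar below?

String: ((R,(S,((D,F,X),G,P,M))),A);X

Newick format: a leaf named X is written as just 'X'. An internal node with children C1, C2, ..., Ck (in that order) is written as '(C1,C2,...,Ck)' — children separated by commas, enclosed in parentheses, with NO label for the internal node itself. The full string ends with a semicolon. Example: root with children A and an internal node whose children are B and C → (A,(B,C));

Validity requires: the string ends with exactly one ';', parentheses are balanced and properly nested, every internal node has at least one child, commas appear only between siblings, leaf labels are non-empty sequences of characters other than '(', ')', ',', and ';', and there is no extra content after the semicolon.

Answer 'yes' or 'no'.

Input: ((R,(S,((D,F,X),G,P,M))),A);X
Paren balance: 5 '(' vs 5 ')' OK
Ends with single ';': False
Full parse: FAILS (must end with ;)
Valid: False

Answer: no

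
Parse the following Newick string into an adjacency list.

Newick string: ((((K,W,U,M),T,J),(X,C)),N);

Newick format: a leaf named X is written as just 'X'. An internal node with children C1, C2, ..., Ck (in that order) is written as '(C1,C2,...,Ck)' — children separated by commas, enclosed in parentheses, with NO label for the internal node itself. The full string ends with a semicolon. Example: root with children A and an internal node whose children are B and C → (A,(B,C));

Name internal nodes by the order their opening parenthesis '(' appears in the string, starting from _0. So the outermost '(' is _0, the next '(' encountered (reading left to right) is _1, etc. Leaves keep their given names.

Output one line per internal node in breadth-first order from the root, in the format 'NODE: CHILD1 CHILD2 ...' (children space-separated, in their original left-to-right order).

Input: ((((K,W,U,M),T,J),(X,C)),N);
Scanning left-to-right, naming '(' by encounter order:
  pos 0: '(' -> open internal node _0 (depth 1)
  pos 1: '(' -> open internal node _1 (depth 2)
  pos 2: '(' -> open internal node _2 (depth 3)
  pos 3: '(' -> open internal node _3 (depth 4)
  pos 11: ')' -> close internal node _3 (now at depth 3)
  pos 16: ')' -> close internal node _2 (now at depth 2)
  pos 18: '(' -> open internal node _4 (depth 3)
  pos 22: ')' -> close internal node _4 (now at depth 2)
  pos 23: ')' -> close internal node _1 (now at depth 1)
  pos 26: ')' -> close internal node _0 (now at depth 0)
Total internal nodes: 5
BFS adjacency from root:
  _0: _1 N
  _1: _2 _4
  _2: _3 T J
  _4: X C
  _3: K W U M

Answer: _0: _1 N
_1: _2 _4
_2: _3 T J
_4: X C
_3: K W U M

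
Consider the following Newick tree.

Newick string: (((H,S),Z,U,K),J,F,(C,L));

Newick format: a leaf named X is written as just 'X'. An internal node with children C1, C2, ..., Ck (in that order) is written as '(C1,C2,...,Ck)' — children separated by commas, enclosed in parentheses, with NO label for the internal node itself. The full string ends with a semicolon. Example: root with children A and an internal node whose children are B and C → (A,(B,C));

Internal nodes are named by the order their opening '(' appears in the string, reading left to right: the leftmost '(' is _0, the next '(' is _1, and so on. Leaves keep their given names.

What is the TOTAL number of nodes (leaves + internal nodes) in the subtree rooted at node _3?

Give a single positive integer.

Answer: 3

Derivation:
Newick: (((H,S),Z,U,K),J,F,(C,L));
Locate _3: it is the '(' at position 19 (the 4th '(' reading left to right).
Query: subtree rooted at _3
_3: subtree_size = 1 + 2
  C: subtree_size = 1 + 0
  L: subtree_size = 1 + 0
Total subtree size of _3: 3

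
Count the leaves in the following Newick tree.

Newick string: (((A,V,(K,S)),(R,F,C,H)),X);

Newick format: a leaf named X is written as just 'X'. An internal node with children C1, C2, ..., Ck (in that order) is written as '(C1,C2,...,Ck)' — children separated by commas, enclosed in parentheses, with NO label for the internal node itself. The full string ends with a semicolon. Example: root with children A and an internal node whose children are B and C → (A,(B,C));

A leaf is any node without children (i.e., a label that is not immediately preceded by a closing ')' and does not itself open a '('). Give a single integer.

Newick: (((A,V,(K,S)),(R,F,C,H)),X);
Scan left-to-right; a leaf is any maximal label run not followed by '(':
  pos 3: leaf 'A' → count = 1
  pos 5: leaf 'V' → count = 2
  pos 8: leaf 'K' → count = 3
  pos 10: leaf 'S' → count = 4
  pos 15: leaf 'R' → count = 5
  pos 17: leaf 'F' → count = 6
  pos 19: leaf 'C' → count = 7
  pos 21: leaf 'H' → count = 8
  pos 25: leaf 'X' → count = 9
Total leaves: 9

Answer: 9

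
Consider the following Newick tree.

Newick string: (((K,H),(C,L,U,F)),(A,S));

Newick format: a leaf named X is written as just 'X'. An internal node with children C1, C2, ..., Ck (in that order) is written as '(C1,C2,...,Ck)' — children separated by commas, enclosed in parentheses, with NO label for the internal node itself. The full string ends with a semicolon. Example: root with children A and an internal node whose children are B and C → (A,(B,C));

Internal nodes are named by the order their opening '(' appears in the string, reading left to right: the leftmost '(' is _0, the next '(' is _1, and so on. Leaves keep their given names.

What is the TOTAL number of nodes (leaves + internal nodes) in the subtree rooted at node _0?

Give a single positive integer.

Answer: 13

Derivation:
Newick: (((K,H),(C,L,U,F)),(A,S));
Locate _0: it is the '(' at position 0 (the 1st '(' reading left to right).
Query: subtree rooted at _0
_0: subtree_size = 1 + 12
  _1: subtree_size = 1 + 8
    _2: subtree_size = 1 + 2
      K: subtree_size = 1 + 0
      H: subtree_size = 1 + 0
    _3: subtree_size = 1 + 4
      C: subtree_size = 1 + 0
      L: subtree_size = 1 + 0
      U: subtree_size = 1 + 0
      F: subtree_size = 1 + 0
  _4: subtree_size = 1 + 2
    A: subtree_size = 1 + 0
    S: subtree_size = 1 + 0
Total subtree size of _0: 13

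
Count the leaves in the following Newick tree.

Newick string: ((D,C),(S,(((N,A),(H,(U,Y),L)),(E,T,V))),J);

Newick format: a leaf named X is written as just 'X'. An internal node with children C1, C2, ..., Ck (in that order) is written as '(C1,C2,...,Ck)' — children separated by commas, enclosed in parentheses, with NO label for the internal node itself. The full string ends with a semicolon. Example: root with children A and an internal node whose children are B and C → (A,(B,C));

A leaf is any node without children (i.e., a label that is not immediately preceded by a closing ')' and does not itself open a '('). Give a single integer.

Newick: ((D,C),(S,(((N,A),(H,(U,Y),L)),(E,T,V))),J);
Scan left-to-right; a leaf is any maximal label run not followed by '(':
  pos 2: leaf 'D' → count = 1
  pos 4: leaf 'C' → count = 2
  pos 8: leaf 'S' → count = 3
  pos 13: leaf 'N' → count = 4
  pos 15: leaf 'A' → count = 5
  pos 19: leaf 'H' → count = 6
  pos 22: leaf 'U' → count = 7
  pos 24: leaf 'Y' → count = 8
  pos 27: leaf 'L' → count = 9
  pos 32: leaf 'E' → count = 10
  pos 34: leaf 'T' → count = 11
  pos 36: leaf 'V' → count = 12
  pos 41: leaf 'J' → count = 13
Total leaves: 13

Answer: 13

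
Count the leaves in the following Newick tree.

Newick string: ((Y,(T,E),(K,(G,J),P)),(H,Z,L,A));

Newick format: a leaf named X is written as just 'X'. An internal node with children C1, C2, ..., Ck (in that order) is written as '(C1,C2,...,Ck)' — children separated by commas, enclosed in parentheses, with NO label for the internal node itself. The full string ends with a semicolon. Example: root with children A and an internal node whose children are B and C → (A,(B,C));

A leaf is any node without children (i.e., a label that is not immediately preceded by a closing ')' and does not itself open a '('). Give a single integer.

Answer: 11

Derivation:
Newick: ((Y,(T,E),(K,(G,J),P)),(H,Z,L,A));
Scan left-to-right; a leaf is any maximal label run not followed by '(':
  pos 2: leaf 'Y' → count = 1
  pos 5: leaf 'T' → count = 2
  pos 7: leaf 'E' → count = 3
  pos 11: leaf 'K' → count = 4
  pos 14: leaf 'G' → count = 5
  pos 16: leaf 'J' → count = 6
  pos 19: leaf 'P' → count = 7
  pos 24: leaf 'H' → count = 8
  pos 26: leaf 'Z' → count = 9
  pos 28: leaf 'L' → count = 10
  pos 30: leaf 'A' → count = 11
Total leaves: 11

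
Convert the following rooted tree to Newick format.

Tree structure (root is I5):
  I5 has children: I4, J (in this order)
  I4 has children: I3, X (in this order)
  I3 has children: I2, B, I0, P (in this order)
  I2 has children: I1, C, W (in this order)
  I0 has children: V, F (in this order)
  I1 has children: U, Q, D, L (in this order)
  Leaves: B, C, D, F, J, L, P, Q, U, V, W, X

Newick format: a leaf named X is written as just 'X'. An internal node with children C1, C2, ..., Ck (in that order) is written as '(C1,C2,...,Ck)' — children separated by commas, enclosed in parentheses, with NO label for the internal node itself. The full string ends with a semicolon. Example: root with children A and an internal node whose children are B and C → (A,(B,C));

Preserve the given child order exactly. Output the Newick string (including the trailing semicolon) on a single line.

internal I5 with children ['I4', 'J']
  internal I4 with children ['I3', 'X']
    internal I3 with children ['I2', 'B', 'I0', 'P']
      internal I2 with children ['I1', 'C', 'W']
        internal I1 with children ['U', 'Q', 'D', 'L']
          leaf 'U' → 'U'
          leaf 'Q' → 'Q'
          leaf 'D' → 'D'
          leaf 'L' → 'L'
        → '(U,Q,D,L)'
        leaf 'C' → 'C'
        leaf 'W' → 'W'
      → '((U,Q,D,L),C,W)'
      leaf 'B' → 'B'
      internal I0 with children ['V', 'F']
        leaf 'V' → 'V'
        leaf 'F' → 'F'
      → '(V,F)'
      leaf 'P' → 'P'
    → '(((U,Q,D,L),C,W),B,(V,F),P)'
    leaf 'X' → 'X'
  → '((((U,Q,D,L),C,W),B,(V,F),P),X)'
  leaf 'J' → 'J'
→ '(((((U,Q,D,L),C,W),B,(V,F),P),X),J)'
Final: (((((U,Q,D,L),C,W),B,(V,F),P),X),J);

Answer: (((((U,Q,D,L),C,W),B,(V,F),P),X),J);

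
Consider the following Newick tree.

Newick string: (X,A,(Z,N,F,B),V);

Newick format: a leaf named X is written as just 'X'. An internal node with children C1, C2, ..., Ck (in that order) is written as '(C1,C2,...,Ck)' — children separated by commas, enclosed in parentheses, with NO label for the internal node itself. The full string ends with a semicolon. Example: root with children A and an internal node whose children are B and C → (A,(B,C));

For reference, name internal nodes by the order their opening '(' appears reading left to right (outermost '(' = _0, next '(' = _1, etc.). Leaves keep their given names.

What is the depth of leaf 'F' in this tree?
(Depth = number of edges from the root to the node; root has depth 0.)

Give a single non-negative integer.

Newick: (X,A,(Z,N,F,B),V);
Naming internals by '(' encounter order: outermost '(' = _0, next = _1, ...
Query node: F
Path from root: _0 -> _1 -> F
Depth of F: 2 (number of edges from root)

Answer: 2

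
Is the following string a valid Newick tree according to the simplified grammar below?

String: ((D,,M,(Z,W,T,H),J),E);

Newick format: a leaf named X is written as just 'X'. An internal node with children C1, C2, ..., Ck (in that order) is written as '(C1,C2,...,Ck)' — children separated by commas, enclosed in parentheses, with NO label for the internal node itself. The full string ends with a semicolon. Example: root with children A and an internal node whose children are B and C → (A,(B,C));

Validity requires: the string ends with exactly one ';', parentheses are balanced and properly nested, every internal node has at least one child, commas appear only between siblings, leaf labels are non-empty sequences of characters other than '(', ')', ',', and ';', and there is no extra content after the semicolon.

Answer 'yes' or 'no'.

Answer: no

Derivation:
Input: ((D,,M,(Z,W,T,H),J),E);
Paren balance: 3 '(' vs 3 ')' OK
Ends with single ';': True
Full parse: FAILS (empty leaf label at pos 4)
Valid: False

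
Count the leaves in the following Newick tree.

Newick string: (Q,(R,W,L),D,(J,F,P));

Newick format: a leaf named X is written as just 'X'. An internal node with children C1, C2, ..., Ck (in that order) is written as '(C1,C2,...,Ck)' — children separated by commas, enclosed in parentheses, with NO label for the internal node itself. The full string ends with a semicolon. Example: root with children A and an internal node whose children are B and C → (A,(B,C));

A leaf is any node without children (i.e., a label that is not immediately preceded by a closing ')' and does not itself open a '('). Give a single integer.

Newick: (Q,(R,W,L),D,(J,F,P));
Scan left-to-right; a leaf is any maximal label run not followed by '(':
  pos 1: leaf 'Q' → count = 1
  pos 4: leaf 'R' → count = 2
  pos 6: leaf 'W' → count = 3
  pos 8: leaf 'L' → count = 4
  pos 11: leaf 'D' → count = 5
  pos 14: leaf 'J' → count = 6
  pos 16: leaf 'F' → count = 7
  pos 18: leaf 'P' → count = 8
Total leaves: 8

Answer: 8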